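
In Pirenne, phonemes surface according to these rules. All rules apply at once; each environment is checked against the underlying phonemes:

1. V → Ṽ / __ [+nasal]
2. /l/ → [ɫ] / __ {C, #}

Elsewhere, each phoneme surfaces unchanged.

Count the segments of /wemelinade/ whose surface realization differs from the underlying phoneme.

2

Segments that undergo a rule: /e/ → [ẽ] (rule 1); /i/ → [ĩ] (rule 1).
All other segments surface unchanged.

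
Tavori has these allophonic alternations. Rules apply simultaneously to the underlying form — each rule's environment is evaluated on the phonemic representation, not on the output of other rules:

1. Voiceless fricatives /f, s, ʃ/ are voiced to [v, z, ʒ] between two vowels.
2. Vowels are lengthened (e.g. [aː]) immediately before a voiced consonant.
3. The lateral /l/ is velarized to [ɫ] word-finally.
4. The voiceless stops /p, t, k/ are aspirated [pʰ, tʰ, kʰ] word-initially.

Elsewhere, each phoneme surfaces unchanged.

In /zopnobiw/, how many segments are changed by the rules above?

2

Segments that undergo a rule: /o/ → [oː] (rule 2); /i/ → [iː] (rule 2).
All other segments surface unchanged.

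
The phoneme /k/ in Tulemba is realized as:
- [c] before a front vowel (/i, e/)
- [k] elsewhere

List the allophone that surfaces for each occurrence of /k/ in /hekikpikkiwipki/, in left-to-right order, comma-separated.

Occurrence 1 (position 3): before a front vowel → [c].
Occurrence 2 (position 5): no conditioning environment matches → elsewhere allophone [k].
Occurrence 3 (position 8): no conditioning environment matches → elsewhere allophone [k].
Occurrence 4 (position 9): before a front vowel → [c].
Occurrence 5 (position 14): before a front vowel → [c].

[c], [k], [k], [c], [c]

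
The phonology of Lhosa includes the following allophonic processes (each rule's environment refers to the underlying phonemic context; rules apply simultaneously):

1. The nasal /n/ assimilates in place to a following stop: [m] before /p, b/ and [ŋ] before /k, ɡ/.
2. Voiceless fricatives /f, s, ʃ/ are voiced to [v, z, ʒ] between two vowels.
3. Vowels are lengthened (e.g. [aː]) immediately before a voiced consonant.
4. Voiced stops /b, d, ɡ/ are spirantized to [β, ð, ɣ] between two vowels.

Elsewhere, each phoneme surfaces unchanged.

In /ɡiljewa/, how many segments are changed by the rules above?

Segments that undergo a rule: /i/ → [iː] (rule 3); /e/ → [eː] (rule 3).
All other segments surface unchanged.

2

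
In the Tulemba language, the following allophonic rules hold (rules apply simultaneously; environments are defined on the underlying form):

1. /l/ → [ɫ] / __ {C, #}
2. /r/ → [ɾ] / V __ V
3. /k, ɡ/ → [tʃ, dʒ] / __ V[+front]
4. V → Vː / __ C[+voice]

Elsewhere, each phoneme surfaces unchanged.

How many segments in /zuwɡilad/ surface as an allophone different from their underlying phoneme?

Segments that undergo a rule: /u/ → [uː] (rule 4); /ɡ/ → [dʒ] (rule 3); /i/ → [iː] (rule 4); /a/ → [aː] (rule 4).
All other segments surface unchanged.

4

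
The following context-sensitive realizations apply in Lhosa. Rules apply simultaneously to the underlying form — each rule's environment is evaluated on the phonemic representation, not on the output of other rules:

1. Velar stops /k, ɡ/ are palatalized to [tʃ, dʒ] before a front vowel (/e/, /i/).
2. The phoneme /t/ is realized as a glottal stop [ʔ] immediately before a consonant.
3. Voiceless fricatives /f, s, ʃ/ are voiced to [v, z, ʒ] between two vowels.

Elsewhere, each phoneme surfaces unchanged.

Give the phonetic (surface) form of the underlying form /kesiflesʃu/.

Rule 1 applies to /k/ (word-initial: before a front vowel) → [tʃ].
/s/ meets the environment for rule 3 (between two vowels) → [z].
/f/ (between /i/ and /l/) fails the environment for rule 3, so it stays [f].
/s/ (between /e/ and /ʃ/) is in the target of rule 3 but the environment (between two vowels) is not met → [s].
/ʃ/ — between /s/ and /u/; rule 3 does not apply here → [ʃ].

[tʃeziflesʃu]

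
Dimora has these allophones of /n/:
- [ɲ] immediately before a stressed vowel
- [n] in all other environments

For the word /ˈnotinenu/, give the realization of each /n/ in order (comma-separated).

Occurrence 1 (position 1): immediately before a stressed vowel → [ɲ].
Occurrence 2 (position 5): no conditioning environment matches → elsewhere allophone [n].
Occurrence 3 (position 7): no conditioning environment matches → elsewhere allophone [n].

[ɲ], [n], [n]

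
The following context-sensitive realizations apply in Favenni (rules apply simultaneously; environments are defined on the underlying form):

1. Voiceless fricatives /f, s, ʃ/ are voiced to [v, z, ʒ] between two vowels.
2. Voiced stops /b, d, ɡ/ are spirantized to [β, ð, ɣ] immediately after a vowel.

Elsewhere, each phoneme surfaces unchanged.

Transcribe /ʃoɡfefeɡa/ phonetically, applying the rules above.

[ʃoɣfeveɣa]

/ʃ/ (word-initial): rule 1 targets it, but not between two vowels → unchanged [ʃ].
/ɡ/ (between /o/ and /f/): immediately after a vowel, so rule 2 applies → [ɣ].
/f/ (between /ɡ/ and /e/) is in the target of rule 1 but the environment (between two vowels) is not met → [f].
/f/ (between /e/ and /e/): between two vowels, so rule 1 applies → [v].
/ɡ/ (between /e/ and /a/): immediately after a vowel, so rule 2 applies → [ɣ].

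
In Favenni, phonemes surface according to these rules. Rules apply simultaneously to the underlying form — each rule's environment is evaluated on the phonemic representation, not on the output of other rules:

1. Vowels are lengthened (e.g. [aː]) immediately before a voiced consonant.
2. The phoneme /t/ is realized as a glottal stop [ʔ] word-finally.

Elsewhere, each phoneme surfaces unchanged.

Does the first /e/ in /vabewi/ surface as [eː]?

Yes

/e/ meets the environment for rule 1 (before a voiced consonant) → [eː].
The actual realization is [eː], which matches [eː].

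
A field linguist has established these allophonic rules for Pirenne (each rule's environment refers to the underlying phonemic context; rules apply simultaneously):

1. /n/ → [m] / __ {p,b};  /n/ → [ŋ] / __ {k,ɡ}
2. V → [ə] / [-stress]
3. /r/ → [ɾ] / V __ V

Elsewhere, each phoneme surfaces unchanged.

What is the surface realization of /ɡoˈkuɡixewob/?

[ɡəˈkuɡəxəwəb]

/o/ (between /ɡ/ and /k/): in an unstressed syllable, so rule 2 applies → [ə].
/u/ (between /k/ and /ɡ/) fails the environment for rule 2, so it stays [u].
/i/ (between /ɡ/ and /x/) occurs in an unstressed syllable → [ə] by rule 2.
/e/ meets the environment for rule 2 (in an unstressed syllable) → [ə].
/o/ — between /w/ and /b/, in an unstressed syllable — surfaces as [ə] (rule 2).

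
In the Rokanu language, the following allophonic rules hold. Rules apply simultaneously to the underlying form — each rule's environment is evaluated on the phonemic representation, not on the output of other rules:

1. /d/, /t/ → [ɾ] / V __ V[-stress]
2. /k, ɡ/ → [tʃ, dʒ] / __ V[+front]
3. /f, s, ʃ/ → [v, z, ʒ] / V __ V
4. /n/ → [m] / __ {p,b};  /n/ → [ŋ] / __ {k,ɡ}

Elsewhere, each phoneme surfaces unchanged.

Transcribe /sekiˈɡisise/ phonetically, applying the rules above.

[setʃiˈdʒizize]

/s/ (word-initial): rule 3 targets it, but not between two vowels → unchanged [s].
/e/ stays [e].
/k/ (between /e/ and /i/): before a front vowel, so rule 2 applies → [tʃ].
/i/ (between /k/ and /ɡ/): no rule targets it → [i].
Rule 2 applies to /ɡ/ (between /i/ and /i/: before a front vowel) → [dʒ].
/i/ — not in any rule's target class → [i].
/s/ (between /i/ and /i/): between two vowels, so rule 3 applies → [z].
/i/ — not in any rule's target class → [i].
Rule 3 applies to /s/ (between /i/ and /e/: between two vowels) → [z].
/e/ stays [e].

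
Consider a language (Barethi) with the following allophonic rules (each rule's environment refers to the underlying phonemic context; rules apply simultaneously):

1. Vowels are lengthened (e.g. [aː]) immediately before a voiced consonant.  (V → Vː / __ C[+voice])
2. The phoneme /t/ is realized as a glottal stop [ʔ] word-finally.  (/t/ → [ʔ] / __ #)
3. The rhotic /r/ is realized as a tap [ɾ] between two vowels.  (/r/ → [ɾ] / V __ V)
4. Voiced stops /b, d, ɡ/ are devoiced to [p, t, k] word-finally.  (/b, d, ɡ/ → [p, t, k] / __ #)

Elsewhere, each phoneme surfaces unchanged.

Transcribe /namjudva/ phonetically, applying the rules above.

/n/ (word-initial): no rule targets it → [n].
/a/ — between /n/ and /m/, before a voiced consonant — surfaces as [aː] (rule 1).
/m/ (between /a/ and /j/): no rule targets it → [m].
/j/ (between /m/ and /u/): no rule targets it → [j].
/u/ meets the environment for rule 1 (before a voiced consonant) → [uː].
/d/ (between /u/ and /v/) fails the environment for rule 4, so it stays [d].
/v/ — not in any rule's target class → [v].
/a/ (word-final) is in the target of rule 1 but the environment (before a voiced consonant) is not met → [a].

[naːmjuːdva]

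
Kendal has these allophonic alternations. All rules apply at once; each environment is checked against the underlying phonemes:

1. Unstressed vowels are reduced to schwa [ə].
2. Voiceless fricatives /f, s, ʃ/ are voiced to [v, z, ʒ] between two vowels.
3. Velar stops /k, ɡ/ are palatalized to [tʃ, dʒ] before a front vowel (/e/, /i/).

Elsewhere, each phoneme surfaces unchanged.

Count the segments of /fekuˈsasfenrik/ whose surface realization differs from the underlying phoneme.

5

Segments that undergo a rule: /e/ → [ə] (rule 1); /u/ → [ə] (rule 1); /s/ → [z] (rule 2); /e/ → [ə] (rule 1); /i/ → [ə] (rule 1).
All other segments surface unchanged.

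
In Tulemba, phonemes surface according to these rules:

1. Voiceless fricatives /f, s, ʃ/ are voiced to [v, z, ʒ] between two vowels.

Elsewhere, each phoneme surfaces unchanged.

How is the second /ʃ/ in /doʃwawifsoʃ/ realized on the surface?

[ʃ]

/ʃ/ (word-final) is in the target of rule 1 but the environment (between two vowels) is not met → [ʃ].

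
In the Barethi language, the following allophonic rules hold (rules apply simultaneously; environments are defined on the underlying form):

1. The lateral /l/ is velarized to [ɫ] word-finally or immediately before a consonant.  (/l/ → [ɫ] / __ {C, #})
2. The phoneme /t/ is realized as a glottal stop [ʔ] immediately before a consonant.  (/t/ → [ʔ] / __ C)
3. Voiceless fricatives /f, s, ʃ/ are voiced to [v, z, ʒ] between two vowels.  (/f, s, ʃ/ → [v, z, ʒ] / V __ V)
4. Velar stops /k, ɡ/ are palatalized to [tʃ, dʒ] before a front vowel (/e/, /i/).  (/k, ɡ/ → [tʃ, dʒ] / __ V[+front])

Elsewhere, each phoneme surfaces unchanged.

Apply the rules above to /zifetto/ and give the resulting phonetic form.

[ziveʔto]

/z/ (word-initial): no rule targets it → [z].
/i/ (between /z/ and /f/): no rule targets it → [i].
/f/ — between /i/ and /e/, between two vowels — surfaces as [v] (rule 3).
/e/ stays [e].
/t/ (between /e/ and /t/): immediately before a consonant, so rule 2 applies → [ʔ].
/t/ — between /t/ and /o/; rule 2 does not apply here → [t].
/o/ stays [o].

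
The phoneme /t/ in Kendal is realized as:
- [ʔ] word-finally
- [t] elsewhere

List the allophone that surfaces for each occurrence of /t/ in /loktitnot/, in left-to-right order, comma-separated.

[t], [t], [ʔ]

Occurrence 1 (position 4): no conditioning environment matches → elsewhere allophone [t].
Occurrence 2 (position 6): no conditioning environment matches → elsewhere allophone [t].
Occurrence 3 (position 9): word-finally → [ʔ].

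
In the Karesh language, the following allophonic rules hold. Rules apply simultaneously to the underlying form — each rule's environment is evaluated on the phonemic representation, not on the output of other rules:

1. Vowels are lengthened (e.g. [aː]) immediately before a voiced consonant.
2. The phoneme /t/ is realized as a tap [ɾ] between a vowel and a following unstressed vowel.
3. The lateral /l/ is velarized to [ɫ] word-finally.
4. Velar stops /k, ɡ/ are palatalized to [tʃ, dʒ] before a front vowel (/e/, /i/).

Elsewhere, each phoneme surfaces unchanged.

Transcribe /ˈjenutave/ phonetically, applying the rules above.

/j/ — not in any rule's target class → [j].
/e/ (between /j/ and /n/): before a voiced consonant, so rule 1 applies → [eː].
/n/ — not in any rule's target class → [n].
/u/ (between /n/ and /t/) is in the target of rule 1 but the environment (before a voiced consonant) is not met → [u].
/t/ meets the environment for rule 2 (between a vowel and a following unstressed vowel) → [ɾ].
/a/ — between /t/ and /v/, before a voiced consonant — surfaces as [aː] (rule 1).
/v/ stays [v].
/e/ (word-final): rule 1 targets it, but not before a voiced consonant → unchanged [e].

[ˈjeːnuɾaːve]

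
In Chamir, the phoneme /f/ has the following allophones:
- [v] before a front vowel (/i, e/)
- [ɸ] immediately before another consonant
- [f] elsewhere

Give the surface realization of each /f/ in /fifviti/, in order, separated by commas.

Occurrence 1 (position 1): before a front vowel (/i, e/) → [v].
Occurrence 2 (position 3): immediately before another consonant → [ɸ].

[v], [ɸ]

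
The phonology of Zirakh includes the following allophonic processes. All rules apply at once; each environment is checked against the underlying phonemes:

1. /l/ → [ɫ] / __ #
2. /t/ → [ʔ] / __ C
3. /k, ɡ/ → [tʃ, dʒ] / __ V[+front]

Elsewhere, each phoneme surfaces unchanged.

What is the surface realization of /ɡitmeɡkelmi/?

[dʒiʔmeɡtʃelmi]

/ɡ/ meets the environment for rule 3 (before a front vowel) → [dʒ].
/i/ (between /ɡ/ and /t/) is unaffected → [i].
/t/ — between /i/ and /m/, immediately before a consonant — surfaces as [ʔ] (rule 2).
/m/ (between /t/ and /e/): no rule targets it → [m].
/e/ — not in any rule's target class → [e].
/ɡ/ (between /e/ and /k/): rule 3 targets it, but not before a front vowel → unchanged [ɡ].
/k/ meets the environment for rule 3 (before a front vowel) → [tʃ].
/e/ (between /k/ and /l/): no rule targets it → [e].
/l/ (between /e/ and /m/): rule 1 targets it, but not word-finally → unchanged [l].
/m/ stays [m].
/i/ (word-final): no rule targets it → [i].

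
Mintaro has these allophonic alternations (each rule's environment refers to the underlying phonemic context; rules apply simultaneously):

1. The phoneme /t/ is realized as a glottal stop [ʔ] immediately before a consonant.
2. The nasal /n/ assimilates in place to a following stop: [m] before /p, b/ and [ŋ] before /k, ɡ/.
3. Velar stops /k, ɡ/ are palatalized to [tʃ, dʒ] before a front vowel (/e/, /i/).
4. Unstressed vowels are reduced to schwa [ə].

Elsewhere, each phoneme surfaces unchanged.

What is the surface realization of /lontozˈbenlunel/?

/l/ (word-initial): no rule targets it → [l].
/o/ (between /l/ and /n/) occurs in an unstressed syllable → [ə] by rule 4.
/n/ — between /o/ and /t/; rule 2 does not apply here → [n].
/t/ — between /n/ and /o/; rule 1 does not apply here → [t].
Rule 4 applies to /o/ (between /t/ and /z/: in an unstressed syllable) → [ə].
/z/ (between /o/ and /b/) is unaffected → [z].
/b/ (between /z/ and /e/): no rule targets it → [b].
/e/ — between /b/ and /n/; rule 4 does not apply here → [e].
/n/ (between /e/ and /l/) fails the environment for rule 2, so it stays [n].
/l/ (between /n/ and /u/): no rule targets it → [l].
Rule 4 applies to /u/ (between /l/ and /n/: in an unstressed syllable) → [ə].
/n/ (between /u/ and /e/) is in the target of rule 2 but the environment (before a labial or velar stop) is not met → [n].
/e/ — between /n/ and /l/, in an unstressed syllable — surfaces as [ə] (rule 4).
/l/ stays [l].

[ləntəzˈbenlənəl]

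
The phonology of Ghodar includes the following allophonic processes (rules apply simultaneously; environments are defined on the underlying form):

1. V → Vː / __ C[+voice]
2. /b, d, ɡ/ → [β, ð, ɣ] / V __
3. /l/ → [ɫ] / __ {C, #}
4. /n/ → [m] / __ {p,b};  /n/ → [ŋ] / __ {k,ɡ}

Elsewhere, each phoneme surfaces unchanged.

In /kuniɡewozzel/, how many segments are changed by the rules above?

7

Segments that undergo a rule: /u/ → [uː] (rule 1); /i/ → [iː] (rule 1); /ɡ/ → [ɣ] (rule 2); /e/ → [eː] (rule 1); /o/ → [oː] (rule 1); /e/ → [eː] (rule 1); /l/ → [ɫ] (rule 3).
All other segments surface unchanged.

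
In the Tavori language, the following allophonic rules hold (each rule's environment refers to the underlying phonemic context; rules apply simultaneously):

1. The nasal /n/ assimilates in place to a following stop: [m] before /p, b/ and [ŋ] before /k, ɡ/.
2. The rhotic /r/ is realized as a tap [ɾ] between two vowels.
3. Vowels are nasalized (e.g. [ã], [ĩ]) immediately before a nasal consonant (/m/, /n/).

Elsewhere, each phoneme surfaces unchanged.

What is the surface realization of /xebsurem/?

/x/ stays [x].
/e/ (between /x/ and /b/) fails the environment for rule 3, so it stays [e].
/b/ (between /e/ and /s/) is unaffected → [b].
/s/ — not in any rule's target class → [s].
/u/ (between /s/ and /r/) is in the target of rule 3 but the environment (before a nasal consonant) is not met → [u].
/r/ (between /u/ and /e/): between two vowels, so rule 2 applies → [ɾ].
/e/ (between /r/ and /m/) occurs before a nasal consonant → [ẽ] by rule 3.
/m/ — not in any rule's target class → [m].

[xebsuɾẽm]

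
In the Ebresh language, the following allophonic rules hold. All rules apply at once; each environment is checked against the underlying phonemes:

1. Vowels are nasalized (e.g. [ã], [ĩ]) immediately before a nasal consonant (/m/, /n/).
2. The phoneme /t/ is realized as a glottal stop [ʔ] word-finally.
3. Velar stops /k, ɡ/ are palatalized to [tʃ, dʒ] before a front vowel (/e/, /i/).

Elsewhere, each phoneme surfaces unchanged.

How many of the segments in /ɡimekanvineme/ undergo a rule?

Segments that undergo a rule: /ɡ/ → [dʒ] (rule 3); /i/ → [ĩ] (rule 1); /a/ → [ã] (rule 1); /i/ → [ĩ] (rule 1); /e/ → [ẽ] (rule 1).
All other segments surface unchanged.

5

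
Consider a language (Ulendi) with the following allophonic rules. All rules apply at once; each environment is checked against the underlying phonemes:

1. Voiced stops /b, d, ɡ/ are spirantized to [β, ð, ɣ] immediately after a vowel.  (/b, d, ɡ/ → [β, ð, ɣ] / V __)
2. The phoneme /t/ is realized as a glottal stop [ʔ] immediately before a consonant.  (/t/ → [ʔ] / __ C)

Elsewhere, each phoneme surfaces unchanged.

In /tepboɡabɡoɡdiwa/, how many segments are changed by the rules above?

3

Segments that undergo a rule: /ɡ/ → [ɣ] (rule 1); /b/ → [β] (rule 1); /ɡ/ → [ɣ] (rule 1).
All other segments surface unchanged.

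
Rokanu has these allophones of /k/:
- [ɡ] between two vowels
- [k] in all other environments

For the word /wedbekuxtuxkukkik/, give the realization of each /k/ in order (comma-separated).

Occurrence 1 (position 6): between two vowels → [ɡ].
Occurrence 2 (position 12): no conditioning environment matches → elsewhere allophone [k].
Occurrence 3 (position 14): no conditioning environment matches → elsewhere allophone [k].
Occurrence 4 (position 15): no conditioning environment matches → elsewhere allophone [k].
Occurrence 5 (position 17): no conditioning environment matches → elsewhere allophone [k].

[ɡ], [k], [k], [k], [k]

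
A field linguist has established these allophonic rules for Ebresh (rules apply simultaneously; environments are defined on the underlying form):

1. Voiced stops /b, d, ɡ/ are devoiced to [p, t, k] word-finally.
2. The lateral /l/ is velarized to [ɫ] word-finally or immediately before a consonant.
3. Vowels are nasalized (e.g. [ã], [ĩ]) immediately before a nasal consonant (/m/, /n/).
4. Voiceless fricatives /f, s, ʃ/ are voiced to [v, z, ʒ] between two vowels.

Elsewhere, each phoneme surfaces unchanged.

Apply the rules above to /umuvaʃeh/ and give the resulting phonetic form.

/u/ (word-initial): before a nasal consonant, so rule 3 applies → [ũ].
/m/ (between /u/ and /u/): no rule targets it → [m].
/u/ (between /m/ and /v/) is in the target of rule 3 but the environment (before a nasal consonant) is not met → [u].
/v/ (between /u/ and /a/): no rule targets it → [v].
/a/ (between /v/ and /ʃ/) is in the target of rule 3 but the environment (before a nasal consonant) is not met → [a].
/ʃ/ — between /a/ and /e/, between two vowels — surfaces as [ʒ] (rule 4).
/e/ (between /ʃ/ and /h/) fails the environment for rule 3, so it stays [e].
/h/ (word-final): no rule targets it → [h].

[ũmuvaʒeh]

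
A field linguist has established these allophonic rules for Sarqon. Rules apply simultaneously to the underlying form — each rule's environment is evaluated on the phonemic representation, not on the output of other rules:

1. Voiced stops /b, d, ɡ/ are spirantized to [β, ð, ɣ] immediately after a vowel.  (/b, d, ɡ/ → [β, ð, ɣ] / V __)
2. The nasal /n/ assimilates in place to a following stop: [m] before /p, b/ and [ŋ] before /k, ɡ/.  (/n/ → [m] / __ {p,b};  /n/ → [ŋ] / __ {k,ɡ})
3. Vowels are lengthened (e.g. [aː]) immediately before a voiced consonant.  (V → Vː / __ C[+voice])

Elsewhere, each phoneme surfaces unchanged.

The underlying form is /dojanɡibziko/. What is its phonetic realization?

[doːjaːŋɡiːβziko]

/d/ (word-initial): rule 1 targets it, but not immediately after a vowel → unchanged [d].
/o/ meets the environment for rule 3 (before a voiced consonant) → [oː].
/j/ (between /o/ and /a/): no rule targets it → [j].
Rule 3 applies to /a/ (between /j/ and /n/: before a voiced consonant) → [aː].
/n/ (between /a/ and /ɡ/) occurs before a labial or velar stop → [ŋ] by rule 2.
/ɡ/ (between /n/ and /i/) is in the target of rule 1 but the environment (immediately after a vowel) is not met → [ɡ].
/i/ (between /ɡ/ and /b/) occurs before a voiced consonant → [iː] by rule 3.
/b/ (between /i/ and /z/) occurs immediately after a vowel → [β] by rule 1.
/z/ stays [z].
/i/ (between /z/ and /k/) fails the environment for rule 3, so it stays [i].
/k/ (between /i/ and /o/): no rule targets it → [k].
/o/ (word-final): rule 3 targets it, but not before a voiced consonant → unchanged [o].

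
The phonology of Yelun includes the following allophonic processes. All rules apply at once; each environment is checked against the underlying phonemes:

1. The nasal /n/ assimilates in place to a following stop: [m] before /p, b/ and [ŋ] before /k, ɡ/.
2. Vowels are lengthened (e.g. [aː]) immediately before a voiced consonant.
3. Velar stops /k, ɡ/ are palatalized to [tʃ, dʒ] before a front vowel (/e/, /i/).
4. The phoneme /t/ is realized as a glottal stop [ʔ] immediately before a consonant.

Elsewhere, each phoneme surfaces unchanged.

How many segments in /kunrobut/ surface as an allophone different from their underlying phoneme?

Segments that undergo a rule: /u/ → [uː] (rule 2); /o/ → [oː] (rule 2).
All other segments surface unchanged.

2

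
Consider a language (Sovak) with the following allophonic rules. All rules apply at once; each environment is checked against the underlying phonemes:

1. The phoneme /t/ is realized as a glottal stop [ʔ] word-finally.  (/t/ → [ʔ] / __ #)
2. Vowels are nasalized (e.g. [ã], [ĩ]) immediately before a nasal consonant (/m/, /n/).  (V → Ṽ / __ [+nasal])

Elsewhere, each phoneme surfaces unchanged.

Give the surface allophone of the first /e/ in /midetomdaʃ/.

/e/ — between /d/ and /t/; rule 2 does not apply here → [e].

[e]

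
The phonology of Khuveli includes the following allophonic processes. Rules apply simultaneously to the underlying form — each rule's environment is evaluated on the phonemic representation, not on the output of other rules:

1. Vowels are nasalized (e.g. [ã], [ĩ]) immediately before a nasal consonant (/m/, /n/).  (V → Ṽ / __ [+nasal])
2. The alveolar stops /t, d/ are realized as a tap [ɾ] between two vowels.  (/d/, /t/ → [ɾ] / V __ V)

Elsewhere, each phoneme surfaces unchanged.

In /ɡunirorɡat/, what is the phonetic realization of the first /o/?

/o/ (between /r/ and /r/) fails the environment for rule 1, so it stays [o].

[o]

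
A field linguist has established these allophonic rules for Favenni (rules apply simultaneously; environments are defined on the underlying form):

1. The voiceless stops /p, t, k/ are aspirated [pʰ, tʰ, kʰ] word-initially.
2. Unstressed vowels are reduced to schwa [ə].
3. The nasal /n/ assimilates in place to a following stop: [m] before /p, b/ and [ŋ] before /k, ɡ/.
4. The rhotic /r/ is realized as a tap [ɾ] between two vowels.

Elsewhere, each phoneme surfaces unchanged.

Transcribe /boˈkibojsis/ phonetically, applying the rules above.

/b/ (word-initial) is unaffected → [b].
/o/ (between /b/ and /k/) occurs in an unstressed syllable → [ə] by rule 2.
/k/ — between /o/ and /i/; rule 1 does not apply here → [k].
/i/ — between /k/ and /b/; rule 2 does not apply here → [i].
/b/ (between /i/ and /o/) is unaffected → [b].
/o/ (between /b/ and /j/) occurs in an unstressed syllable → [ə] by rule 2.
/j/ stays [j].
/s/ (between /j/ and /i/) is unaffected → [s].
/i/ (between /s/ and /s/): in an unstressed syllable, so rule 2 applies → [ə].
/s/ (word-final): no rule targets it → [s].

[bəˈkibəjsəs]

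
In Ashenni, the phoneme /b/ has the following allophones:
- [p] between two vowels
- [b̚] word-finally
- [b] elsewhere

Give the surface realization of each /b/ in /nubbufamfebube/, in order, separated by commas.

[b], [b], [p], [p]

Occurrence 1 (position 3): no conditioning environment matches → elsewhere allophone [b].
Occurrence 2 (position 4): no conditioning environment matches → elsewhere allophone [b].
Occurrence 3 (position 11): between two vowels → [p].
Occurrence 4 (position 13): between two vowels → [p].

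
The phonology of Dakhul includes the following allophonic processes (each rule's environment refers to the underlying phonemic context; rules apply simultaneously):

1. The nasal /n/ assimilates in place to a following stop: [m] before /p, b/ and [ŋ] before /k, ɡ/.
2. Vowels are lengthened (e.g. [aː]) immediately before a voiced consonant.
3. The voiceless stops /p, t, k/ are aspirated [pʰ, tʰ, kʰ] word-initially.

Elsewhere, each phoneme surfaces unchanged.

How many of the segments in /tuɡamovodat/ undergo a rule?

5

Segments that undergo a rule: /t/ → [tʰ] (rule 3); /u/ → [uː] (rule 2); /a/ → [aː] (rule 2); /o/ → [oː] (rule 2); /o/ → [oː] (rule 2).
All other segments surface unchanged.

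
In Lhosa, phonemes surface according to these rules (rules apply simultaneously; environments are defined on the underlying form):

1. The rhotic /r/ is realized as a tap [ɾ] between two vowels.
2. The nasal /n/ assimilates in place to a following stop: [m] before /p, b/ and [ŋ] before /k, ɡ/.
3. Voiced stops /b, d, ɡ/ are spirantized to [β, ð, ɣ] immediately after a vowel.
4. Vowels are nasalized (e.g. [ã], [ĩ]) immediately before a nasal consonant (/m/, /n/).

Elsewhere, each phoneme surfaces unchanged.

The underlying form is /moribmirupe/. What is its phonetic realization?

/m/ (word-initial) is unaffected → [m].
/o/ — between /m/ and /r/; rule 4 does not apply here → [o].
Rule 1 applies to /r/ (between /o/ and /i/: between two vowels) → [ɾ].
/i/ (between /r/ and /b/) fails the environment for rule 4, so it stays [i].
/b/ (between /i/ and /m/) occurs immediately after a vowel → [β] by rule 3.
/m/ stays [m].
/i/ (between /m/ and /r/) is in the target of rule 4 but the environment (before a nasal consonant) is not met → [i].
/r/ (between /i/ and /u/) occurs between two vowels → [ɾ] by rule 1.
/u/ (between /r/ and /p/): rule 4 targets it, but not before a nasal consonant → unchanged [u].
/p/ — not in any rule's target class → [p].
/e/ (word-final): rule 4 targets it, but not before a nasal consonant → unchanged [e].

[moɾiβmiɾupe]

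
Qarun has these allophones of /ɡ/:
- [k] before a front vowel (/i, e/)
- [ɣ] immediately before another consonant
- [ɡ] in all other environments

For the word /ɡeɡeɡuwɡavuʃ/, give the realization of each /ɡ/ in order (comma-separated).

[k], [k], [ɡ], [ɡ]

Occurrence 1 (position 1): before a front vowel (/i, e/) → [k].
Occurrence 2 (position 3): before a front vowel (/i, e/) → [k].
Occurrence 3 (position 5): no conditioning environment matches → elsewhere allophone [ɡ].
Occurrence 4 (position 8): no conditioning environment matches → elsewhere allophone [ɡ].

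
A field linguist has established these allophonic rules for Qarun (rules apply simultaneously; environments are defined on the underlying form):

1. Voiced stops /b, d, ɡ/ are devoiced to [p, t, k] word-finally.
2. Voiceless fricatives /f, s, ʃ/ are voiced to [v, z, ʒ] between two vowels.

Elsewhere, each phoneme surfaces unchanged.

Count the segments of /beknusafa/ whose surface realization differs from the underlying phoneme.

Segments that undergo a rule: /s/ → [z] (rule 2); /f/ → [v] (rule 2).
All other segments surface unchanged.

2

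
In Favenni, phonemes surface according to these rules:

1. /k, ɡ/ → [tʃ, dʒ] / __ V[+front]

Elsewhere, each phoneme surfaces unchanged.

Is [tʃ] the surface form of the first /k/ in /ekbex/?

/k/ (between /e/ and /b/) is in the target of rule 1 but the environment (before a front vowel) is not met → [k].
The actual realization is [k], not [tʃ].

No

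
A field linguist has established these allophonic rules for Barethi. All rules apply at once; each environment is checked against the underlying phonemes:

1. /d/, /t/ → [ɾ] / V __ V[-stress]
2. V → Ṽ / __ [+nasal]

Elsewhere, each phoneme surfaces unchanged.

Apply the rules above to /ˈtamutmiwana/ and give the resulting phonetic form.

/t/ (word-initial) fails the environment for rule 1, so it stays [t].
/a/ meets the environment for rule 2 (before a nasal consonant) → [ã].
/m/ — not in any rule's target class → [m].
/u/ (between /m/ and /t/) is in the target of rule 2 but the environment (before a nasal consonant) is not met → [u].
/t/ — between /u/ and /m/; rule 1 does not apply here → [t].
/m/ stays [m].
/i/ (between /m/ and /w/): rule 2 targets it, but not before a nasal consonant → unchanged [i].
/w/ (between /i/ and /a/) is unaffected → [w].
/a/ (between /w/ and /n/) occurs before a nasal consonant → [ã] by rule 2.
/n/ (between /a/ and /a/) is unaffected → [n].
/a/ (word-final): rule 2 targets it, but not before a nasal consonant → unchanged [a].

[ˈtãmutmiwãna]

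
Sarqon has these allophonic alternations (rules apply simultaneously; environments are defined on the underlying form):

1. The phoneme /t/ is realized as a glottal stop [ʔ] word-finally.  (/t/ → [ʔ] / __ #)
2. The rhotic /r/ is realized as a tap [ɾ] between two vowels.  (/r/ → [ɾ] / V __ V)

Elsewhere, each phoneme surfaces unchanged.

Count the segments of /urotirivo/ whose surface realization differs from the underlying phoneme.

Segments that undergo a rule: /r/ → [ɾ] (rule 2); /r/ → [ɾ] (rule 2).
All other segments surface unchanged.

2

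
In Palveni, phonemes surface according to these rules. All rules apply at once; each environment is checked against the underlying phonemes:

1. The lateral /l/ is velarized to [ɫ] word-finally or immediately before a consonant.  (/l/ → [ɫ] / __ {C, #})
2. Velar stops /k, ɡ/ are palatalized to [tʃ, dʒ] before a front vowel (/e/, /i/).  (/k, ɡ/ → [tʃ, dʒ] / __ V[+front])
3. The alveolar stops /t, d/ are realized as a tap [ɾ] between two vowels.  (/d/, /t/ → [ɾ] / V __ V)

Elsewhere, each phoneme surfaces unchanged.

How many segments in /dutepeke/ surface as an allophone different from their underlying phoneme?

2

Segments that undergo a rule: /t/ → [ɾ] (rule 3); /k/ → [tʃ] (rule 2).
All other segments surface unchanged.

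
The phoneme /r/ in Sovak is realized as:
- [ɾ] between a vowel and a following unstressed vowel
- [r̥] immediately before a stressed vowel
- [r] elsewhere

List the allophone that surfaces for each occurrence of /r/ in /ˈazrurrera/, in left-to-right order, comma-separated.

Occurrence 1 (position 3): no conditioning environment matches → elsewhere allophone [r].
Occurrence 2 (position 5): no conditioning environment matches → elsewhere allophone [r].
Occurrence 3 (position 6): no conditioning environment matches → elsewhere allophone [r].
Occurrence 4 (position 8): between a vowel and a following unstressed vowel → [ɾ].

[r], [r], [r], [ɾ]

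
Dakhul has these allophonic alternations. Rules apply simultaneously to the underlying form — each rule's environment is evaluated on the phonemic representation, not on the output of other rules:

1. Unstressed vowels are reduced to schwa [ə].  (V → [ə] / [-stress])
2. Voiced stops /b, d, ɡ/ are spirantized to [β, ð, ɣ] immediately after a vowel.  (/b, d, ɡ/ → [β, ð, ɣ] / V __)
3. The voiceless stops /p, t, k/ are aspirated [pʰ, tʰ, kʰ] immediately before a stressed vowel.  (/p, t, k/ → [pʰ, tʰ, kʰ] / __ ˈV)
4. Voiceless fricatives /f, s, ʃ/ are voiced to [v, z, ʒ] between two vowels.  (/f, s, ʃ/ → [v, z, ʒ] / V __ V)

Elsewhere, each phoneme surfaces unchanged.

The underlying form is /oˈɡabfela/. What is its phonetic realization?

Rule 1 applies to /o/ (word-initial: in an unstressed syllable) → [ə].
/ɡ/ (between /o/ and /a/) occurs immediately after a vowel → [ɣ] by rule 2.
/a/ (between /ɡ/ and /b/): rule 1 targets it, but not in an unstressed syllable → unchanged [a].
/b/ (between /a/ and /f/): immediately after a vowel, so rule 2 applies → [β].
/f/ (between /b/ and /e/): rule 4 targets it, but not between two vowels → unchanged [f].
/e/ meets the environment for rule 1 (in an unstressed syllable) → [ə].
/l/ — not in any rule's target class → [l].
/a/ meets the environment for rule 1 (in an unstressed syllable) → [ə].

[əˈɣaβfələ]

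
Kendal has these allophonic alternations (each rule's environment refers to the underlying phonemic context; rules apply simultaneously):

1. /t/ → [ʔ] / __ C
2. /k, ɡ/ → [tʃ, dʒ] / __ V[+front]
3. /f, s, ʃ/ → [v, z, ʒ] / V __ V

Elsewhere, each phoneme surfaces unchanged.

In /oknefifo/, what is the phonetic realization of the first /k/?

[k]

/k/ (between /o/ and /n/) is in the target of rule 2 but the environment (before a front vowel) is not met → [k].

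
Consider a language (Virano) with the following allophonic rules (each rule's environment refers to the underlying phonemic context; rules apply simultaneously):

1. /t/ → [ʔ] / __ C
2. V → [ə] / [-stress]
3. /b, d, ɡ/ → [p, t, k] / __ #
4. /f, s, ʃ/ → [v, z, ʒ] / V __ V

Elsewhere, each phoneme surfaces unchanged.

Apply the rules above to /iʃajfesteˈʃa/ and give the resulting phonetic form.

Rule 2 applies to /i/ (word-initial: in an unstressed syllable) → [ə].
/ʃ/ (between /i/ and /a/) occurs between two vowels → [ʒ] by rule 4.
/a/ — between /ʃ/ and /j/, in an unstressed syllable — surfaces as [ə] (rule 2).
/j/ — not in any rule's target class → [j].
/f/ (between /j/ and /e/): rule 4 targets it, but not between two vowels → unchanged [f].
/e/ (between /f/ and /s/): in an unstressed syllable, so rule 2 applies → [ə].
/s/ (between /e/ and /t/): rule 4 targets it, but not between two vowels → unchanged [s].
/t/ (between /s/ and /e/) fails the environment for rule 1, so it stays [t].
/e/ meets the environment for rule 2 (in an unstressed syllable) → [ə].
/ʃ/ (between /e/ and /a/) occurs between two vowels → [ʒ] by rule 4.
/a/ (word-final) fails the environment for rule 2, so it stays [a].

[əʒəjfəstəˈʒa]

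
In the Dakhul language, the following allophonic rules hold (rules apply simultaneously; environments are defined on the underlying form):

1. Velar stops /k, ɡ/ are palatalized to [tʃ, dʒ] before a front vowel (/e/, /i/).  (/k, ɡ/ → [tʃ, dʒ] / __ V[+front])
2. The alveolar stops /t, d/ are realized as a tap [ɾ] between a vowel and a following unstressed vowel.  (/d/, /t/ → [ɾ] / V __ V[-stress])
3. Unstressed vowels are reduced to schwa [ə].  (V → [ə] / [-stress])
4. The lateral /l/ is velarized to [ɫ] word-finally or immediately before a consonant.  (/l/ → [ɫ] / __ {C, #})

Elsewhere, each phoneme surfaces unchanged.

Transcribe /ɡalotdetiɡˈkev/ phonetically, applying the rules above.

[ɡələtdəɾəɡˈtʃev]

/ɡ/ (word-initial) is in the target of rule 1 but the environment (before a front vowel) is not met → [ɡ].
/a/ (between /ɡ/ and /l/): in an unstressed syllable, so rule 3 applies → [ə].
/l/ — between /a/ and /o/; rule 4 does not apply here → [l].
/o/ (between /l/ and /t/) occurs in an unstressed syllable → [ə] by rule 3.
/t/ (between /o/ and /d/) fails the environment for rule 2, so it stays [t].
/d/ (between /t/ and /e/): rule 2 targets it, but not between a vowel and a following unstressed vowel → unchanged [d].
/e/ (between /d/ and /t/) occurs in an unstressed syllable → [ə] by rule 3.
/t/ — between /e/ and /i/, between a vowel and a following unstressed vowel — surfaces as [ɾ] (rule 2).
Rule 3 applies to /i/ (between /t/ and /ɡ/: in an unstressed syllable) → [ə].
/ɡ/ (between /i/ and /k/) is in the target of rule 1 but the environment (before a front vowel) is not met → [ɡ].
/k/ (between /ɡ/ and /e/): before a front vowel, so rule 1 applies → [tʃ].
/e/ (between /k/ and /v/) fails the environment for rule 3, so it stays [e].
/v/ (word-final) is unaffected → [v].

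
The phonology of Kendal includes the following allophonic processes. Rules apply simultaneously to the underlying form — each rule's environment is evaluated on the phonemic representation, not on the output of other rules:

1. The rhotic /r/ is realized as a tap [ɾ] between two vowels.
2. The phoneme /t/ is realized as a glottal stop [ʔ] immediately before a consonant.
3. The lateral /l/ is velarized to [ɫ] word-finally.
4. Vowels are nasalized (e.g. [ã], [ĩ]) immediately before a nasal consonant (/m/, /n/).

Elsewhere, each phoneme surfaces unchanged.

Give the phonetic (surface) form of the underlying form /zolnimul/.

/z/ (word-initial) is unaffected → [z].
/o/ (between /z/ and /l/): rule 4 targets it, but not before a nasal consonant → unchanged [o].
/l/ (between /o/ and /n/) fails the environment for rule 3, so it stays [l].
/n/ (between /l/ and /i/) is unaffected → [n].
Rule 4 applies to /i/ (between /n/ and /m/: before a nasal consonant) → [ĩ].
/m/ — not in any rule's target class → [m].
/u/ (between /m/ and /l/) is in the target of rule 4 but the environment (before a nasal consonant) is not met → [u].
/l/ meets the environment for rule 3 (word-finally) → [ɫ].

[zolnĩmuɫ]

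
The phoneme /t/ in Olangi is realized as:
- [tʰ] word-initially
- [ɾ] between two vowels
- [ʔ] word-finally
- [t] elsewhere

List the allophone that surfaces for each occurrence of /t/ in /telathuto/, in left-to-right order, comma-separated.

Occurrence 1 (position 1): word-initially → [tʰ].
Occurrence 2 (position 5): no conditioning environment matches → elsewhere allophone [t].
Occurrence 3 (position 8): between two vowels → [ɾ].

[tʰ], [t], [ɾ]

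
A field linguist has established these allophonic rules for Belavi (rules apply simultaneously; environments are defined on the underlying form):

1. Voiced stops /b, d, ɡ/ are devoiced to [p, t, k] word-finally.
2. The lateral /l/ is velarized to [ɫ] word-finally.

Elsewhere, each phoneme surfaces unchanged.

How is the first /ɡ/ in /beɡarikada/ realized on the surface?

[ɡ]

/ɡ/ (between /e/ and /a/) fails the environment for rule 1, so it stays [ɡ].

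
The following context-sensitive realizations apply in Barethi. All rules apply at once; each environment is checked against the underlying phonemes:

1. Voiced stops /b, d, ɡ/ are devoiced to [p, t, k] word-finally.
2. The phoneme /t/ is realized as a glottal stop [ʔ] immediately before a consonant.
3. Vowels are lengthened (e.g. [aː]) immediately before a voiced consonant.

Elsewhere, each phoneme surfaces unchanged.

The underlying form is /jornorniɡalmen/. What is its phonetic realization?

/j/ (word-initial): no rule targets it → [j].
Rule 3 applies to /o/ (between /j/ and /r/: before a voiced consonant) → [oː].
/r/ (between /o/ and /n/) is unaffected → [r].
/n/ (between /r/ and /o/): no rule targets it → [n].
/o/ (between /n/ and /r/): before a voiced consonant, so rule 3 applies → [oː].
/r/ (between /o/ and /n/): no rule targets it → [r].
/n/ stays [n].
/i/ (between /n/ and /ɡ/): before a voiced consonant, so rule 3 applies → [iː].
/ɡ/ (between /i/ and /a/) fails the environment for rule 1, so it stays [ɡ].
/a/ — between /ɡ/ and /l/, before a voiced consonant — surfaces as [aː] (rule 3).
/l/ (between /a/ and /m/) is unaffected → [l].
/m/ (between /l/ and /e/) is unaffected → [m].
Rule 3 applies to /e/ (between /m/ and /n/: before a voiced consonant) → [eː].
/n/ — not in any rule's target class → [n].

[joːrnoːrniːɡaːlmeːn]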